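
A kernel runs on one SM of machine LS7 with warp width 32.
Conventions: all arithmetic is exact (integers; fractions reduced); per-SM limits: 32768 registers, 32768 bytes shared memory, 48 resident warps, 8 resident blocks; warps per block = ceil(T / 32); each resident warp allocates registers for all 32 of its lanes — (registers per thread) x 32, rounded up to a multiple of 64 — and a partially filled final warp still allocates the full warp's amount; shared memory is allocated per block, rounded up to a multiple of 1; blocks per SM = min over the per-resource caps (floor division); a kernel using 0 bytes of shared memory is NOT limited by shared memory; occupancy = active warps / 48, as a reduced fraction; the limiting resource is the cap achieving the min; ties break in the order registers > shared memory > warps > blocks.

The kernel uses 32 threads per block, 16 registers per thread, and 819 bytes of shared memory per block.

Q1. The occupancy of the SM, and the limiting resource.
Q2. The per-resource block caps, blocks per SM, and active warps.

Answer: occupancy 1/6, limited by blocks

registers: 64 blocks
shared memory: 40 blocks
warps: 48 blocks
blocks: 8 blocks

Answer: 8 blocks, 8 active warps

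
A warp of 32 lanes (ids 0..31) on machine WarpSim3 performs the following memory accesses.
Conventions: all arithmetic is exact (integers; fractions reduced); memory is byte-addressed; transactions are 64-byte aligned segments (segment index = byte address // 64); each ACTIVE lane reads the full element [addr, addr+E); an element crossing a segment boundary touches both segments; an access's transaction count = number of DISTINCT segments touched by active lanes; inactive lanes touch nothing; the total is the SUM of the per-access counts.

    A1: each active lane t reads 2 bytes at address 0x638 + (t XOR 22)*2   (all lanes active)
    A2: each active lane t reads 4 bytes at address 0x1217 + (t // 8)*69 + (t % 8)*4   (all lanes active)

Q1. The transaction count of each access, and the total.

A1: 2 transactions
A2: 5 transactions

Answer: 2,5; total 7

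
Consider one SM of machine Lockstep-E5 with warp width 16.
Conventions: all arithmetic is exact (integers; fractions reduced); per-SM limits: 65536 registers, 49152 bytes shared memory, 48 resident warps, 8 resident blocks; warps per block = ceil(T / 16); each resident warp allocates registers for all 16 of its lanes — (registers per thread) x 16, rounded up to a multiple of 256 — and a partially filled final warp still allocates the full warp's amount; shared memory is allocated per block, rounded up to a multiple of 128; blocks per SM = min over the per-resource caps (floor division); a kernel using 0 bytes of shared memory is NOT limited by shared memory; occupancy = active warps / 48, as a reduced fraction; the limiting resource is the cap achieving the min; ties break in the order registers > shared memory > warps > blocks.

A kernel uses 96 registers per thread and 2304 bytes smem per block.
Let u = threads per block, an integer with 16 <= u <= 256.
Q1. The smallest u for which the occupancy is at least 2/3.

Answer: u = 49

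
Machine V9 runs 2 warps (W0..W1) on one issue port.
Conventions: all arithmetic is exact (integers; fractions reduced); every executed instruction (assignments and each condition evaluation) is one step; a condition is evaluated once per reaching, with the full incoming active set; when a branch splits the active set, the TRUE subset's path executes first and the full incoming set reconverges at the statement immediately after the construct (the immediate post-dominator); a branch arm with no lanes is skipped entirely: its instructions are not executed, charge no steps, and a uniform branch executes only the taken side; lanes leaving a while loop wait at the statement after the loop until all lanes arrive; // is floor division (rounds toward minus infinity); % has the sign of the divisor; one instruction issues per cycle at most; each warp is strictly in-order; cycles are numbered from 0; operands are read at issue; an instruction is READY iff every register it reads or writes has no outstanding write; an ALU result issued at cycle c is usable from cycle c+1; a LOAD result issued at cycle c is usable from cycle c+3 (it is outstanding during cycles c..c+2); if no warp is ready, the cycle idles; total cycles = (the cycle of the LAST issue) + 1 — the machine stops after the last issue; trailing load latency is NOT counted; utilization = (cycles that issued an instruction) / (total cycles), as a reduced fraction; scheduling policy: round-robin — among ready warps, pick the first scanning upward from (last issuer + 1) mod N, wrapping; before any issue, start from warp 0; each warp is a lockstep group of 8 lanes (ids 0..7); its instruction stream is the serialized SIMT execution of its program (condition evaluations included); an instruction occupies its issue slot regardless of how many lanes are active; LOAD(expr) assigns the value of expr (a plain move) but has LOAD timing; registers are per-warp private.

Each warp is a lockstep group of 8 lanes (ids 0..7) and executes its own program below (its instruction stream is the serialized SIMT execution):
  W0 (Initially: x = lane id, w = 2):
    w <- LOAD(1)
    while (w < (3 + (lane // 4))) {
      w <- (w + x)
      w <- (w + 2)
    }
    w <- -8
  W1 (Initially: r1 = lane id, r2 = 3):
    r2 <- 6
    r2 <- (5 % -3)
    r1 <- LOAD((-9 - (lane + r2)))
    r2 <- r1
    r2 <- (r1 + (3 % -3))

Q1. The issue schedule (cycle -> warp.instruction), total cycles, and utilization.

cycle 0: W0.I0
cycle 1: W1.I0
cycle 2: W1.I1
cycle 3: W0.I1
cycle 4: W1.I2
cycle 5: W0.I2
cycle 6: W0.I3
cycle 7: W1.I3
cycle 8: W0.I4
cycle 9: W1.I4
cycle 10: W0.I5

Answer: 11 cycles, utilization 1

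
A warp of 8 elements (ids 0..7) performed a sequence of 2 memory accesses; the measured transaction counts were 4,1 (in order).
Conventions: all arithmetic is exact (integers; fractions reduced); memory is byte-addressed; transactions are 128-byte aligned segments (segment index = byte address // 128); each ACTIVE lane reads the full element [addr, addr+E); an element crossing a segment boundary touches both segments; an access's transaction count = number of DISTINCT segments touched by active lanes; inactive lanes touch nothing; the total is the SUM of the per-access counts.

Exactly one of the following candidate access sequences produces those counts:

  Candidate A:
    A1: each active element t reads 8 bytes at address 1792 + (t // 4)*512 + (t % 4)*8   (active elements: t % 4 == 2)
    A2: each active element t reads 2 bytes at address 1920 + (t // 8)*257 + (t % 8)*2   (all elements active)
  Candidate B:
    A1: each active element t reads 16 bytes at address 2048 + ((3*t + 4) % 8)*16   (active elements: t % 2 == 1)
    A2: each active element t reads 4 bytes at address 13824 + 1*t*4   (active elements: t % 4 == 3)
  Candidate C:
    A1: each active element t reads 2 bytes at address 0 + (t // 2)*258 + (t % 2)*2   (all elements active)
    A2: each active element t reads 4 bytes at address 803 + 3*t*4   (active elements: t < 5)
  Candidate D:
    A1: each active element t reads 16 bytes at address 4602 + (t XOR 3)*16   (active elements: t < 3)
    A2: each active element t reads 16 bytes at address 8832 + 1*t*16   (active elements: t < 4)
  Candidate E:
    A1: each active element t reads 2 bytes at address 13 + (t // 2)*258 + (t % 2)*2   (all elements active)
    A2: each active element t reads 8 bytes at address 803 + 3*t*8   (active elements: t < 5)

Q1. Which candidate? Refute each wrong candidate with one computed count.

A: A1 gives 2 transactions, not 4
B: A1 gives 1 transaction, not 4
D: A1 gives 1 transaction, not 4
E: A2 gives 2 transactions, not 1
C: all counts match (4,1)

Answer: C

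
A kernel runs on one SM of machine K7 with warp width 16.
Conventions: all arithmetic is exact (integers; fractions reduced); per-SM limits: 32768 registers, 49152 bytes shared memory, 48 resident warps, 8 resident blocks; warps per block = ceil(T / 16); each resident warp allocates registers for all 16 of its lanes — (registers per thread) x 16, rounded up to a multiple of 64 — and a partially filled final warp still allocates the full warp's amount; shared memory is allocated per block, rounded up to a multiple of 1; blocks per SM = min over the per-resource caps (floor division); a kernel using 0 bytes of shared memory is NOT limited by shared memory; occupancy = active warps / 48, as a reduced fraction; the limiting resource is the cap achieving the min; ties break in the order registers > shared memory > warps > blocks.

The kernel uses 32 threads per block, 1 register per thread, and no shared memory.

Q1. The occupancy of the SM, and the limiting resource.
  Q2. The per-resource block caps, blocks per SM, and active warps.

Answer: occupancy 1/3, limited by blocks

registers: 256 blocks
shared memory: no limit (kernel uses none)
warps: 24 blocks
blocks: 8 blocks

Answer: 8 blocks, 16 active warps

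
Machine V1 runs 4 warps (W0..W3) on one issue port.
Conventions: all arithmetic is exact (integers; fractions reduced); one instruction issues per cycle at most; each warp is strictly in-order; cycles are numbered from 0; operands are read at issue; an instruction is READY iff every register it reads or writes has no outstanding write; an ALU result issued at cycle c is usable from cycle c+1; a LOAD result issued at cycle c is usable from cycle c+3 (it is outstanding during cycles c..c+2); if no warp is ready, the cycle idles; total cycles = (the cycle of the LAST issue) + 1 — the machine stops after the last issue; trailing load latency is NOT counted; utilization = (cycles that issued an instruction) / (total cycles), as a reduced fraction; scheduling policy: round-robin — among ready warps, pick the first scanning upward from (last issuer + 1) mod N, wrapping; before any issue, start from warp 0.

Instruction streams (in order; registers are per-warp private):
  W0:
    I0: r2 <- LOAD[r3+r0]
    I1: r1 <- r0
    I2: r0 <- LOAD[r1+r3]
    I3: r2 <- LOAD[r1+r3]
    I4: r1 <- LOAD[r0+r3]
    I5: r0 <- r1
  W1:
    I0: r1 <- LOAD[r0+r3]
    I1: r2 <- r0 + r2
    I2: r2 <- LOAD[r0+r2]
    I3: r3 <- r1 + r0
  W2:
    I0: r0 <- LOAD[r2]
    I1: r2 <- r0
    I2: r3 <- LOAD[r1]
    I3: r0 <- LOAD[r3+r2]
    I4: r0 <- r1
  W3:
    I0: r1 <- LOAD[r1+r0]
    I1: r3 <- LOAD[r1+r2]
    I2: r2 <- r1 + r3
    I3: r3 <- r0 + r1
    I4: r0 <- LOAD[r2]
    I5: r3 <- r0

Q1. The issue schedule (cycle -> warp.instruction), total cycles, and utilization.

cycle 0: W0.I0
cycle 1: W1.I0
cycle 2: W2.I0
cycle 3: W3.I0
cycle 4: W0.I1
cycle 5: W1.I1
cycle 6: W2.I1
cycle 7: W3.I1
cycle 8: W0.I2
cycle 9: W1.I2
cycle 10: W2.I2
cycle 11: W3.I2
cycle 12: W0.I3
cycle 13: W1.I3
cycle 14: W2.I3
cycle 15: W3.I3
cycle 16: W0.I4
cycle 17: W2.I4
cycle 18: W3.I4
cycle 19: W0.I5
cycle 20: idle
cycle 21: W3.I5

Answer: 22 cycles, utilization 21/22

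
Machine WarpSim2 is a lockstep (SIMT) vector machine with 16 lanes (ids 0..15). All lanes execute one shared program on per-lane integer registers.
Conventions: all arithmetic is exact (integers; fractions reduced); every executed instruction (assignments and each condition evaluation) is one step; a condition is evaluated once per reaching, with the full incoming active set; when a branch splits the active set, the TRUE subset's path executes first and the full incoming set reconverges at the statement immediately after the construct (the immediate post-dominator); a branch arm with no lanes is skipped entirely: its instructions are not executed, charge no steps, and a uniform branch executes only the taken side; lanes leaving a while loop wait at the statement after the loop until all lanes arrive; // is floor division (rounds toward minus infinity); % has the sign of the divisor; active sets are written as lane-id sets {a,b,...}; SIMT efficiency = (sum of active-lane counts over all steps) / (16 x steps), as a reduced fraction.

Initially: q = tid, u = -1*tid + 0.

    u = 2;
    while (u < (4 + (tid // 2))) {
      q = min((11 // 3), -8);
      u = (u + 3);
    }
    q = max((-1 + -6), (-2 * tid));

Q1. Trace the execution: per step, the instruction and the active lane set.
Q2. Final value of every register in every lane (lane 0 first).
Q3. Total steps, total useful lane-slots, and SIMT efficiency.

step 0: u <- 2                       {0,1,2,3,4,5,6,7,8,9,10,11,12,13,14,15}
step 1: eval (u < (4 + (tid // 2)))  {0,1,2,3,4,5,6,7,8,9,10,11,12,13,14,15}
step 2: q <- min((11 // 3), -8)      {0,1,2,3,4,5,6,7,8,9,10,11,12,13,14,15}
step 3: u <- (u + 3)                 {0,1,2,3,4,5,6,7,8,9,10,11,12,13,14,15}
step 4: eval (u < (4 + (tid // 2)))  {0,1,2,3,4,5,6,7,8,9,10,11,12,13,14,15}
step 5: q <- min((11 // 3), -8)      {4,5,6,7,8,9,10,11,12,13,14,15}
step 6: u <- (u + 3)                 {4,5,6,7,8,9,10,11,12,13,14,15}
step 7: eval (u < (4 + (tid // 2)))  {4,5,6,7,8,9,10,11,12,13,14,15}
step 8: q <- min((11 // 3), -8)      {10,11,12,13,14,15}
step 9: u <- (u + 3)                 {10,11,12,13,14,15}
step 10: eval (u < (4 + (tid // 2)))  {10,11,12,13,14,15}
step 11: q <- max((-1 + -6), (-2 * tid)) {0,1,2,3,4,5,6,7,8,9,10,11,12,13,14,15}

Answer: 12 steps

q: 0,-2,-4,-6,-7,-7,-7,-7,-7,-7,-7,-7,-7,-7,-7,-7
u: 5,5,5,5,8,8,8,8,8,8,11,11,11,11,11,11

steps = 12; useful = 150; efficiency = 150/192 = 25/32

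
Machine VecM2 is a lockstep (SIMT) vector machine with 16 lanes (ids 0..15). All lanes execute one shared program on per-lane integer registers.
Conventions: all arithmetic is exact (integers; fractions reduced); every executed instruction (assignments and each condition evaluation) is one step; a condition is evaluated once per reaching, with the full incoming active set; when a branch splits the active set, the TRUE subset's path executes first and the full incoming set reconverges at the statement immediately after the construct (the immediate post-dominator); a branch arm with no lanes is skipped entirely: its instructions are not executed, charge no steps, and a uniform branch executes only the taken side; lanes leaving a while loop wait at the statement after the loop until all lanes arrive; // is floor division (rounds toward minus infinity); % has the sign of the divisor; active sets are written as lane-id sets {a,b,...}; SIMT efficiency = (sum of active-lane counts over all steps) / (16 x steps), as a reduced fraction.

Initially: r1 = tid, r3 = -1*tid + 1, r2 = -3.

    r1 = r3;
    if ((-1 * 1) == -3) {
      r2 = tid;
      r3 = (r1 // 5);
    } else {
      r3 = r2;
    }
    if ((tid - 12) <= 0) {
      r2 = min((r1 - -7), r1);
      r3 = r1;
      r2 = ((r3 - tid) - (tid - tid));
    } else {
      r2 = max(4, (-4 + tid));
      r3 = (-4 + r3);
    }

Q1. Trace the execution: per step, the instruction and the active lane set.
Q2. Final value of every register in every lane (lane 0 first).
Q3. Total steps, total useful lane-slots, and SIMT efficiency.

step 0: r1 <- r3                     {0,1,2,3,4,5,6,7,8,9,10,11,12,13,14,15}
step 1: eval ((-1 * 1) == -3)        {0,1,2,3,4,5,6,7,8,9,10,11,12,13,14,15}
step 2: r3 <- r2                     {0,1,2,3,4,5,6,7,8,9,10,11,12,13,14,15}
step 3: eval ((tid - 12) <= 0)       {0,1,2,3,4,5,6,7,8,9,10,11,12,13,14,15}
step 4: r2 <- min((r1 - -7), r1)     {0,1,2,3,4,5,6,7,8,9,10,11,12}
step 5: r3 <- r1                     {0,1,2,3,4,5,6,7,8,9,10,11,12}
step 6: r2 <- ((r3 - tid) - (tid - tid)) {0,1,2,3,4,5,6,7,8,9,10,11,12}
step 7: r2 <- max(4, (-4 + tid))     {13,14,15}
step 8: r3 <- (-4 + r3)              {13,14,15}

Answer: 9 steps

r1: 1,0,-1,-2,-3,-4,-5,-6,-7,-8,-9,-10,-11,-12,-13,-14
r3: 1,0,-1,-2,-3,-4,-5,-6,-7,-8,-9,-10,-11,-7,-7,-7
r2: 1,-1,-3,-5,-7,-9,-11,-13,-15,-17,-19,-21,-23,9,10,11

steps = 9; useful = 109; efficiency = 109/144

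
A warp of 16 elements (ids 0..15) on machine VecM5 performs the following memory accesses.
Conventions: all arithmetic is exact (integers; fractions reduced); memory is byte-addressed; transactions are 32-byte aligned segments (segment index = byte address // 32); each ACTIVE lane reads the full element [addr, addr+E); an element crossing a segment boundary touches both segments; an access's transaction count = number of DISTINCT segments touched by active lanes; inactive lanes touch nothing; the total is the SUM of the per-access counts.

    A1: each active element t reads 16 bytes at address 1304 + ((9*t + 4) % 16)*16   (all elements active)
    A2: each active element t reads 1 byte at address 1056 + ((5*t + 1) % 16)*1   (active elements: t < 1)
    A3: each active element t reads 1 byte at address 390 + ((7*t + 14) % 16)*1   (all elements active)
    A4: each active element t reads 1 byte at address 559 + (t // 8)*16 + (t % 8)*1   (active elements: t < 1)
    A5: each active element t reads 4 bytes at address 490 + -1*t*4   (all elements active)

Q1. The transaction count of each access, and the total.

A1: 9 transactions
A2: 1 transaction
A3: 1 transaction
A4: 1 transaction
A5: 3 transactions

Answer: 9,1,1,1,3; total 15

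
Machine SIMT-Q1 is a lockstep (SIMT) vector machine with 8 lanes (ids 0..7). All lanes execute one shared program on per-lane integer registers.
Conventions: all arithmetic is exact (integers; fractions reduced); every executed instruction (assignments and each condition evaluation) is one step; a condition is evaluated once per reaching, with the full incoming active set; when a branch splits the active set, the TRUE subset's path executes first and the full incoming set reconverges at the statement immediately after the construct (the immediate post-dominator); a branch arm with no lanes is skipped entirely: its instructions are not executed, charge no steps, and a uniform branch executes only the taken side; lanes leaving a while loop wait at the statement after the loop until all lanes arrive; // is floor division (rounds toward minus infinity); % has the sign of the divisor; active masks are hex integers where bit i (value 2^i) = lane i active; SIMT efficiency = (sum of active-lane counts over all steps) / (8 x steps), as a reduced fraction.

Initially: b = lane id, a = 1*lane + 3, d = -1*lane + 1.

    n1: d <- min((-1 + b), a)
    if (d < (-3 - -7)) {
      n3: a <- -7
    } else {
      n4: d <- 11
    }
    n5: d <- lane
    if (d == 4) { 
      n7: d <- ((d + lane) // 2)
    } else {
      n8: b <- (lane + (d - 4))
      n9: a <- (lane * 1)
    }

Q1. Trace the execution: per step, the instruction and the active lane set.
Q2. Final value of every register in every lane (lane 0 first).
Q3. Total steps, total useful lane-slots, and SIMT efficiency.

step 0: d <- min((-1 + b), a)        0xff
step 1: eval (d < (-3 - -7))         0xff
step 2: a <- -7                      0x1f
step 3: d <- 11                      0xe0
step 4: d <- lane                    0xff
step 5: eval (d == 4)                0xff
step 6: d <- ((d + lane) // 2)       0x10
step 7: b <- (lane + (d - 4))        0xef
step 8: a <- (lane * 1)              0xef

Answer: 9 steps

b: -4,-2,0,2,4,6,8,10
a: 0,1,2,3,-7,5,6,7
d: 0,1,2,3,4,5,6,7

steps = 9; useful = 55; efficiency = 55/72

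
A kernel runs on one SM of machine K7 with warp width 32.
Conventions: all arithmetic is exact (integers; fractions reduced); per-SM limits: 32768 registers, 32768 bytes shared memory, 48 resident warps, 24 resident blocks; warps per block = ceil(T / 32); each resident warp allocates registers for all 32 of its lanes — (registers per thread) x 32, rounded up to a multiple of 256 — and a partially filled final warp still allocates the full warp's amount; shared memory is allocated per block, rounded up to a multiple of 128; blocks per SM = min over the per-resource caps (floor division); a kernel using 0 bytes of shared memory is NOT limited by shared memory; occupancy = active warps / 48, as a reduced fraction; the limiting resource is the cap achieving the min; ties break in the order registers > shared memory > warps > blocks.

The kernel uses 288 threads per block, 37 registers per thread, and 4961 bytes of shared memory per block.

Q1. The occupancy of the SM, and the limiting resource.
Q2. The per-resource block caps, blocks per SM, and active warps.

Answer: occupancy 3/8, limited by registers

registers: 2 blocks
shared memory: 6 blocks
warps: 5 blocks
blocks: 24 blocks

Answer: 2 blocks, 18 active warps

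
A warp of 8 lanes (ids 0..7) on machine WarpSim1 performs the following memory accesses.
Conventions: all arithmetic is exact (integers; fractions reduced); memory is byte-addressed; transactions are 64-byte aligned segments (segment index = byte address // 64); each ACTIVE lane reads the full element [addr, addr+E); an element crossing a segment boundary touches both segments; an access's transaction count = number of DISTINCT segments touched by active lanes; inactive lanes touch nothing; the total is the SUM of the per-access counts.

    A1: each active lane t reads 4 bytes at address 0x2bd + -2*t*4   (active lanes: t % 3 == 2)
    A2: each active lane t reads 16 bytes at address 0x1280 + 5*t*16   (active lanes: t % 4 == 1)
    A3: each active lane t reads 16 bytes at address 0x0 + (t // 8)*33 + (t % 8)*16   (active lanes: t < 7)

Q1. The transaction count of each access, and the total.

A1: 1 transaction
A2: 2 transactions
A3: 2 transactions

Answer: 1,2,2; total 5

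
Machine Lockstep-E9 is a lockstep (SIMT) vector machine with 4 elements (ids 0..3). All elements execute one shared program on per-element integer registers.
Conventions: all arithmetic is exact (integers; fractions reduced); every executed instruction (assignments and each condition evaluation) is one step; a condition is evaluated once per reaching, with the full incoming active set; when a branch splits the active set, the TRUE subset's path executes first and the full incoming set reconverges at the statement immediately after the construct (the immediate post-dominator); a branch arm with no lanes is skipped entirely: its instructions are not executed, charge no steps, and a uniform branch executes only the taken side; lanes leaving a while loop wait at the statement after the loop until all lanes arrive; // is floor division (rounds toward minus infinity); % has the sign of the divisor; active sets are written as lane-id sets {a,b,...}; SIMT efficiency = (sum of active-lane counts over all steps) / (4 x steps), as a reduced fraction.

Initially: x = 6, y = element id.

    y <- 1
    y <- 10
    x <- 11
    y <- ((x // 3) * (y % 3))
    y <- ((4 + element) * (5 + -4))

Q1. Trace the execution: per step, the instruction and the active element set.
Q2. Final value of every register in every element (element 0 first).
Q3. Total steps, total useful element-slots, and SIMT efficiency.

step 0: y <- 1                       {0,1,2,3}
step 1: y <- 10                      {0,1,2,3}
step 2: x <- 11                      {0,1,2,3}
step 3: y <- ((x // 3) * (y % 3))    {0,1,2,3}
step 4: y <- ((4 + element) * (5 + -4)) {0,1,2,3}

Answer: 5 steps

x: 11,11,11,11
y: 4,5,6,7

steps = 5; useful = 20; efficiency = 20/20 = 1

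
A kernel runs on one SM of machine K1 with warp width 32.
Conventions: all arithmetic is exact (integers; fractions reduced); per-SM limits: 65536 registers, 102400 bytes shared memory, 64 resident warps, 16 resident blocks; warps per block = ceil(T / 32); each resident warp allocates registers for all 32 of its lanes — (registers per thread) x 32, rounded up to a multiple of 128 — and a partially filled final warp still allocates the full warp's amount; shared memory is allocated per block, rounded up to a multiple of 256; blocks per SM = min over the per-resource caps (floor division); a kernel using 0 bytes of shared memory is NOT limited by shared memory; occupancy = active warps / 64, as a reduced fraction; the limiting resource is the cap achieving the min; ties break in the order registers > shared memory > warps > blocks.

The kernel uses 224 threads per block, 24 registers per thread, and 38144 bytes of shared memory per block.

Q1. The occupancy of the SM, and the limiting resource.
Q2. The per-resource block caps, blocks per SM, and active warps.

Answer: occupancy 7/32, limited by shared memory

registers: 12 blocks
shared memory: 2 blocks
warps: 9 blocks
blocks: 16 blocks

Answer: 2 blocks, 14 active warps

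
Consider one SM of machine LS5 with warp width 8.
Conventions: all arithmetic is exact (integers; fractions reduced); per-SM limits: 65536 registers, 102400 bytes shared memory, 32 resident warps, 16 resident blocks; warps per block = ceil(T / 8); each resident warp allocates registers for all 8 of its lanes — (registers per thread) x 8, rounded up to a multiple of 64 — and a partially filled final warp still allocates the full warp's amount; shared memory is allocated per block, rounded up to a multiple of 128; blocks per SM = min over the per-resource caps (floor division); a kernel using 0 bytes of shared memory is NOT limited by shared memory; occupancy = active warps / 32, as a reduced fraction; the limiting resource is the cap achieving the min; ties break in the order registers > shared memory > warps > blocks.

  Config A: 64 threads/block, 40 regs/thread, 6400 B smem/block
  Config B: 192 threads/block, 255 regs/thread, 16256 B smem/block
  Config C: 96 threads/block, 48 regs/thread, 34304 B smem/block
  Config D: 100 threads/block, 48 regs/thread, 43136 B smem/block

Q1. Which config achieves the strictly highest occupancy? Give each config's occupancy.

occupancies: A 1, B 3/4, C 3/4, D 13/16

Answer: A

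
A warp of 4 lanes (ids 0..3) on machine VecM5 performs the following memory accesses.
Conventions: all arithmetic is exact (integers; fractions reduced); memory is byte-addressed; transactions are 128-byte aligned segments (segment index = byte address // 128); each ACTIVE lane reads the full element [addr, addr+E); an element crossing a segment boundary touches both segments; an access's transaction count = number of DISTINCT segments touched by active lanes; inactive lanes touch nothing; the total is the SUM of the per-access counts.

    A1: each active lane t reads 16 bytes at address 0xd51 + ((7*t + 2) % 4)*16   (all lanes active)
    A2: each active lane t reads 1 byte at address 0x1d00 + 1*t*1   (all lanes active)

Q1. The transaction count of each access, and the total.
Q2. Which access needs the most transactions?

A1: 2 transactions
A2: 1 transaction

Answer: 2,1; total 3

Answer: A1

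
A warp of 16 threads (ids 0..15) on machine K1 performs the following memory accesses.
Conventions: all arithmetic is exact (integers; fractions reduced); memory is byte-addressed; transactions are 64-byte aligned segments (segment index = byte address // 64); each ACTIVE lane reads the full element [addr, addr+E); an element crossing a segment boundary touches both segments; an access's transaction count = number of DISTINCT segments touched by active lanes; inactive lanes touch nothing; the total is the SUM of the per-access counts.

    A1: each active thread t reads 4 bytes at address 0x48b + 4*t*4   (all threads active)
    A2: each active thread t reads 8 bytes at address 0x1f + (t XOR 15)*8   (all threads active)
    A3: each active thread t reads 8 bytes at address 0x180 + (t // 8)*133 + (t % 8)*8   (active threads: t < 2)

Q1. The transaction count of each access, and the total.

A1: 4 transactions
A2: 3 transactions
A3: 1 transaction

Answer: 4,3,1; total 8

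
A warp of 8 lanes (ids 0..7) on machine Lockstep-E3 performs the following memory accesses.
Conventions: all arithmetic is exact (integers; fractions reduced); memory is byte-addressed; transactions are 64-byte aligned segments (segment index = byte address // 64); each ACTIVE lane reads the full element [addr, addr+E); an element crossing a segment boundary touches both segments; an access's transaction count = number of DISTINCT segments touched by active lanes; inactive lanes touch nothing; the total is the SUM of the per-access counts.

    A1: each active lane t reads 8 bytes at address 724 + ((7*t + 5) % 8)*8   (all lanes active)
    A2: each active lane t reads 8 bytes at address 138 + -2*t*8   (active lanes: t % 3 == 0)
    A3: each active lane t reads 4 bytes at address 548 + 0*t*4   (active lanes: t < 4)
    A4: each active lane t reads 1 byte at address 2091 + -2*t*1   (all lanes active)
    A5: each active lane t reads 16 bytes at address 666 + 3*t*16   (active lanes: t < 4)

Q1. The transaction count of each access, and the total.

A1: 2 transactions
A2: 3 transactions
A3: 1 transaction
A4: 1 transaction
A5: 3 transactions

Answer: 2,3,1,1,3; total 10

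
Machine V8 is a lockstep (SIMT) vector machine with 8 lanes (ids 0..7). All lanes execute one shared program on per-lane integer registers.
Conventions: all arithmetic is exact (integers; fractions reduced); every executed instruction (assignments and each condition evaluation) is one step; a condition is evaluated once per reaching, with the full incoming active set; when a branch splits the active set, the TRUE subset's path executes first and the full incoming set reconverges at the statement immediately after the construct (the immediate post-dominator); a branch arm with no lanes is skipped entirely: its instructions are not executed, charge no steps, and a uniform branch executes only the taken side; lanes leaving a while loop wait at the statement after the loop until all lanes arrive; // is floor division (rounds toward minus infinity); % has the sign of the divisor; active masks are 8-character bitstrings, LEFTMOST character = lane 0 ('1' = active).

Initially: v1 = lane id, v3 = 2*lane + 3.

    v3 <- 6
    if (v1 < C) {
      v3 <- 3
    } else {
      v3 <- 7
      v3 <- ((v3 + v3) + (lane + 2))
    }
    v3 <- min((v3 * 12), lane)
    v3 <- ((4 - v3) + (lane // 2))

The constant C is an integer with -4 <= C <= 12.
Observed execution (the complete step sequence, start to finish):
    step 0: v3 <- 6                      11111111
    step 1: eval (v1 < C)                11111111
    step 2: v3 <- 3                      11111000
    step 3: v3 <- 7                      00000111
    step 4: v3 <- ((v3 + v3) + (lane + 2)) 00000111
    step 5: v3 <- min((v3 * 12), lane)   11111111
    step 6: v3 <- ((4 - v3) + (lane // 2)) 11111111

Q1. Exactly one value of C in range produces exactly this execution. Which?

Answer: C = 5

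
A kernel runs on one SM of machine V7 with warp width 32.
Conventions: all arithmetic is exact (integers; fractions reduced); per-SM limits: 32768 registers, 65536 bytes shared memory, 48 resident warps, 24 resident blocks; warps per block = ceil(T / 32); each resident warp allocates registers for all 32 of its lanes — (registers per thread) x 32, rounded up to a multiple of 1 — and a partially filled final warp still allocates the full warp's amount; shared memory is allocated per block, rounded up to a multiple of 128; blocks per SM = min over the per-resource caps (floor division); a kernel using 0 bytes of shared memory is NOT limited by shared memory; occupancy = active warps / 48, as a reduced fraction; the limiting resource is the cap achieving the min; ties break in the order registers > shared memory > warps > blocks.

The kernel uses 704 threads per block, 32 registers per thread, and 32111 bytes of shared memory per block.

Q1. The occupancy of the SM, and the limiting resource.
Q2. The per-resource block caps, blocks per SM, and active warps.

Answer: occupancy 11/24, limited by registers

registers: 1 block
shared memory: 2 blocks
warps: 2 blocks
blocks: 24 blocks

Answer: 1 block, 22 active warps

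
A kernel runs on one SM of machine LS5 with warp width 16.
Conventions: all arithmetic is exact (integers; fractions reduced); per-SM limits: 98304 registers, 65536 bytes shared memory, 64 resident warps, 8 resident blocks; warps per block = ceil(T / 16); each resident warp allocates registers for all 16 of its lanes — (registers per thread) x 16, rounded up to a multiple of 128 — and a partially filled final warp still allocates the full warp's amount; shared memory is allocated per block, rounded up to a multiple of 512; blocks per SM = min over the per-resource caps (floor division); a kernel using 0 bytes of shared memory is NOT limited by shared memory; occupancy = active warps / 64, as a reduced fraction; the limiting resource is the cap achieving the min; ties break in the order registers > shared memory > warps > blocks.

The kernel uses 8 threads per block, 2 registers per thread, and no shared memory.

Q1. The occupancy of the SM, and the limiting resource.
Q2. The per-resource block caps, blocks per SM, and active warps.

Answer: occupancy 1/8, limited by blocks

registers: 768 blocks
shared memory: no limit (kernel uses none)
warps: 64 blocks
blocks: 8 blocks

Answer: 8 blocks, 8 active warps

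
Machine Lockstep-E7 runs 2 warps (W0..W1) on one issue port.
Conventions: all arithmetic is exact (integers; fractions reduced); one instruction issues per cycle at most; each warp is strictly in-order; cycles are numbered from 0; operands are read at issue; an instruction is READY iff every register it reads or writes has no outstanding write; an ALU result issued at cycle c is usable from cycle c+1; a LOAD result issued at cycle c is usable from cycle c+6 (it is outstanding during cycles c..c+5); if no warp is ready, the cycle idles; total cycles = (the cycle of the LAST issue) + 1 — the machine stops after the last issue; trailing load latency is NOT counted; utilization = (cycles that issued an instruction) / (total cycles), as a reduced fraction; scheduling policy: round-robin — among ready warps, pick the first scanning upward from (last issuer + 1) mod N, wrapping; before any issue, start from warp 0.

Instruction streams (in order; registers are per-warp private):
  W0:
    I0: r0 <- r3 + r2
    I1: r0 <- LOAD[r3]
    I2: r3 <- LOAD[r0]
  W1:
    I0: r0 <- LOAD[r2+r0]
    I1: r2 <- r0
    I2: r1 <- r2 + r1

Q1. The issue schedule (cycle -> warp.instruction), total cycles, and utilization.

cycle 0: W0.I0
cycle 1: W1.I0
cycle 2: W0.I1
cycle 3: idle
cycle 4: idle
cycle 5: idle
cycle 6: idle
cycle 7: W1.I1
cycle 8: W0.I2
cycle 9: W1.I2

Answer: 10 cycles, utilization 3/5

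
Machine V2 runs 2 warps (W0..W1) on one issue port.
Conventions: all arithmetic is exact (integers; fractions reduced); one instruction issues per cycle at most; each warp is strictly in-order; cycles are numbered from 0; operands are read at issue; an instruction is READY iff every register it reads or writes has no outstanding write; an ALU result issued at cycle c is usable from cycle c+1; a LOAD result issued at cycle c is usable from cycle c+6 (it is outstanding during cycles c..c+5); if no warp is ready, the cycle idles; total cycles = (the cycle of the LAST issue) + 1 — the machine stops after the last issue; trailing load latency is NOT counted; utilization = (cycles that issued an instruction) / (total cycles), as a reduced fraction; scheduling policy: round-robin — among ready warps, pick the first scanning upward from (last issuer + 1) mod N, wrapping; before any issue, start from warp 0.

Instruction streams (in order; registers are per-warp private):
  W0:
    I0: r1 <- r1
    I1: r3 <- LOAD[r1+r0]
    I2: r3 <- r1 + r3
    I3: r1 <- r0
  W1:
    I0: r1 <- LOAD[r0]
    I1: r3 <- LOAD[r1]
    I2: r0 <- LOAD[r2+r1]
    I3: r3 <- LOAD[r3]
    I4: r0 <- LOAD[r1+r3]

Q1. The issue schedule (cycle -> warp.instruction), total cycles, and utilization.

cycle 0: W0.I0
cycle 1: W1.I0
cycle 2: W0.I1
cycle 3: idle
cycle 4: idle
cycle 5: idle
cycle 6: idle
cycle 7: W1.I1
cycle 8: W0.I2
cycle 9: W1.I2
cycle 10: W0.I3
cycle 11: idle
cycle 12: idle
cycle 13: W1.I3
cycle 14: idle
cycle 15: idle
cycle 16: idle
cycle 17: idle
cycle 18: idle
cycle 19: W1.I4

Answer: 20 cycles, utilization 9/20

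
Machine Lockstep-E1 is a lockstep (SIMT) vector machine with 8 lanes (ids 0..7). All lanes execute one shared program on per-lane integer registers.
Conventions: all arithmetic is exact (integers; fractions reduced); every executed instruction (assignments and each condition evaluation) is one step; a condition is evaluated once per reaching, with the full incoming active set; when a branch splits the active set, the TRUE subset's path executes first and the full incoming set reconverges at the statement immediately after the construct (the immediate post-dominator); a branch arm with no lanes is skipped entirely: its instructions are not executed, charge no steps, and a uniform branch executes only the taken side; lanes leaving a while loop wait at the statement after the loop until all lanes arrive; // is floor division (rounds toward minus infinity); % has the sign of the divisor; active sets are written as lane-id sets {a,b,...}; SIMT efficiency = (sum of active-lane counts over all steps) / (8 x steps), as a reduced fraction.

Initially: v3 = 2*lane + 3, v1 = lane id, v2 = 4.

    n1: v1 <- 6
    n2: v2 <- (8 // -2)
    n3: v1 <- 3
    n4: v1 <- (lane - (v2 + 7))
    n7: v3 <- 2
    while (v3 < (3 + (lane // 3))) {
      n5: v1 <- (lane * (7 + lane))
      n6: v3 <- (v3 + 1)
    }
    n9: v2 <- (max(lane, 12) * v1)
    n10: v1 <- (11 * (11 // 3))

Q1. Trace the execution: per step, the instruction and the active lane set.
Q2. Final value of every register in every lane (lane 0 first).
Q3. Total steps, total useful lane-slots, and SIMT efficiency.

step 0: v1 <- 6                      {0,1,2,3,4,5,6,7}
step 1: v2 <- (8 // -2)              {0,1,2,3,4,5,6,7}
step 2: v1 <- 3                      {0,1,2,3,4,5,6,7}
step 3: v1 <- (lane - (v2 + 7))      {0,1,2,3,4,5,6,7}
step 4: v3 <- 2                      {0,1,2,3,4,5,6,7}
step 5: eval (v3 < (3 + (lane // 3))) {0,1,2,3,4,5,6,7}
step 6: v1 <- (lane * (7 + lane))    {0,1,2,3,4,5,6,7}
step 7: v3 <- (v3 + 1)               {0,1,2,3,4,5,6,7}
step 8: eval (v3 < (3 + (lane // 3))) {0,1,2,3,4,5,6,7}
step 9: v1 <- (lane * (7 + lane))    {3,4,5,6,7}
step 10: v3 <- (v3 + 1)               {3,4,5,6,7}
step 11: eval (v3 < (3 + (lane // 3))) {3,4,5,6,7}
step 12: v1 <- (lane * (7 + lane))    {6,7}
step 13: v3 <- (v3 + 1)               {6,7}
step 14: eval (v3 < (3 + (lane // 3))) {6,7}
step 15: v2 <- (max(lane, 12) * v1)   {0,1,2,3,4,5,6,7}
step 16: v1 <- (11 * (11 // 3))       {0,1,2,3,4,5,6,7}

Answer: 17 steps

v3: 3,3,3,4,4,4,5,5
v1: 33,33,33,33,33,33,33,33
v2: 0,96,216,360,528,720,936,1176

steps = 17; useful = 109; efficiency = 109/136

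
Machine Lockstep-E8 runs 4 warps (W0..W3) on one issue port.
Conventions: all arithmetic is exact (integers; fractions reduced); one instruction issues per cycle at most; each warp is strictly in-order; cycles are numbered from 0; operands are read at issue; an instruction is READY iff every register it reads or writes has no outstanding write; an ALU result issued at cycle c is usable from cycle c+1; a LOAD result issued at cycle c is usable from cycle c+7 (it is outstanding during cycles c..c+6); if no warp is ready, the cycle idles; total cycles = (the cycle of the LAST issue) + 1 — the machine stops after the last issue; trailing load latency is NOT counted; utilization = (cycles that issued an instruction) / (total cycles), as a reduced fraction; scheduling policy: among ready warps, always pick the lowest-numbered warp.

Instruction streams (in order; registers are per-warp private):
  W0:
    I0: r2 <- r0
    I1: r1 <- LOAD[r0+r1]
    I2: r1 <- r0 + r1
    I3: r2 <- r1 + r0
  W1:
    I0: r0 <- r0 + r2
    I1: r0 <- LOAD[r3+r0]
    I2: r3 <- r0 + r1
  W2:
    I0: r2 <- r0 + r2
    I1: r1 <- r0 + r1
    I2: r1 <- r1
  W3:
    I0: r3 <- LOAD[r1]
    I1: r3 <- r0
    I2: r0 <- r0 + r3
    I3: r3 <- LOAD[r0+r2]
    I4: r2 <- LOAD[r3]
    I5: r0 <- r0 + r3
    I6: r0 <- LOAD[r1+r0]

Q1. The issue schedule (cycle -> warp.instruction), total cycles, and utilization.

cycle 0: W0.I0
cycle 1: W0.I1
cycle 2: W1.I0
cycle 3: W1.I1
cycle 4: W2.I0
cycle 5: W2.I1
cycle 6: W2.I2
cycle 7: W3.I0
cycle 8: W0.I2
cycle 9: W0.I3
cycle 10: W1.I2
cycle 11: idle
cycle 12: idle
cycle 13: idle
cycle 14: W3.I1
cycle 15: W3.I2
cycle 16: W3.I3
cycle 17: idle
cycle 18: idle
cycle 19: idle
cycle 20: idle
cycle 21: idle
cycle 22: idle
cycle 23: W3.I4
cycle 24: W3.I5
cycle 25: W3.I6

Answer: 26 cycles, utilization 17/26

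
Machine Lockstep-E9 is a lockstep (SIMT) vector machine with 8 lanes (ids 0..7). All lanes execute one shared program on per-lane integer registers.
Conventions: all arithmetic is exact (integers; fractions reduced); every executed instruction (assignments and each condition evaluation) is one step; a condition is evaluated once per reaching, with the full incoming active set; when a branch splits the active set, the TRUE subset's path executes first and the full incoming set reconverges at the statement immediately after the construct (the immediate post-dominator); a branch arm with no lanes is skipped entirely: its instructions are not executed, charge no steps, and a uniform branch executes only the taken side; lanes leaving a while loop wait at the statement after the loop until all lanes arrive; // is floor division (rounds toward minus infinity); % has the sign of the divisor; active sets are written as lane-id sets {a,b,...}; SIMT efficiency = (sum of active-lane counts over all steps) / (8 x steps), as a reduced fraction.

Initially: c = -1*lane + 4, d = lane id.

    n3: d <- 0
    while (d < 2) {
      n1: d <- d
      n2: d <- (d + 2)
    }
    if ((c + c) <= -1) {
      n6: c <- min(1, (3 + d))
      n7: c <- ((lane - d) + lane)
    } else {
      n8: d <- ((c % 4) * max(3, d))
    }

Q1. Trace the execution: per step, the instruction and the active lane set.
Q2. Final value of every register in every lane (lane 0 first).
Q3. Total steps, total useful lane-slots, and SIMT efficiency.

step 0: d <- 0                       {0,1,2,3,4,5,6,7}
step 1: eval (d < 2)                 {0,1,2,3,4,5,6,7}
step 2: d <- d                       {0,1,2,3,4,5,6,7}
step 3: d <- (d + 2)                 {0,1,2,3,4,5,6,7}
step 4: eval (d < 2)                 {0,1,2,3,4,5,6,7}
step 5: eval ((c + c) <= -1)         {0,1,2,3,4,5,6,7}
step 6: c <- min(1, (3 + d))         {5,6,7}
step 7: c <- ((lane - d) + lane)     {5,6,7}
step 8: d <- ((c % 4) * max(3, d))   {0,1,2,3,4}

Answer: 9 steps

c: 4,3,2,1,0,8,10,12
d: 0,9,6,3,0,2,2,2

steps = 9; useful = 59; efficiency = 59/72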